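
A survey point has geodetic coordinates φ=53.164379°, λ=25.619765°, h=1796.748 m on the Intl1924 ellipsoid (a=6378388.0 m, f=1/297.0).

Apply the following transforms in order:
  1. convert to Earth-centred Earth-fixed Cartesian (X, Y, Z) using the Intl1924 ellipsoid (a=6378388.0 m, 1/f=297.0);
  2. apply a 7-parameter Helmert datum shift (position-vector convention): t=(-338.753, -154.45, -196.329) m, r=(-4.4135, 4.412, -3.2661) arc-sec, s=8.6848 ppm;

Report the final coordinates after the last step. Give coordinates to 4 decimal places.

start: φ=53.164379°, λ=25.619765°, h=1796.748 m
→ ECEF (a=6378388.000, f=1/297.0): X=3456438.4485, Y=1657514.1271, Z=5083071.2909
→ Helmert 7p (PV): X=3456264.6878, Y=1657428.1056, Z=5082809.7070

X=3456264.6878 m, Y=1657428.1056 m, Z=5082809.7070 m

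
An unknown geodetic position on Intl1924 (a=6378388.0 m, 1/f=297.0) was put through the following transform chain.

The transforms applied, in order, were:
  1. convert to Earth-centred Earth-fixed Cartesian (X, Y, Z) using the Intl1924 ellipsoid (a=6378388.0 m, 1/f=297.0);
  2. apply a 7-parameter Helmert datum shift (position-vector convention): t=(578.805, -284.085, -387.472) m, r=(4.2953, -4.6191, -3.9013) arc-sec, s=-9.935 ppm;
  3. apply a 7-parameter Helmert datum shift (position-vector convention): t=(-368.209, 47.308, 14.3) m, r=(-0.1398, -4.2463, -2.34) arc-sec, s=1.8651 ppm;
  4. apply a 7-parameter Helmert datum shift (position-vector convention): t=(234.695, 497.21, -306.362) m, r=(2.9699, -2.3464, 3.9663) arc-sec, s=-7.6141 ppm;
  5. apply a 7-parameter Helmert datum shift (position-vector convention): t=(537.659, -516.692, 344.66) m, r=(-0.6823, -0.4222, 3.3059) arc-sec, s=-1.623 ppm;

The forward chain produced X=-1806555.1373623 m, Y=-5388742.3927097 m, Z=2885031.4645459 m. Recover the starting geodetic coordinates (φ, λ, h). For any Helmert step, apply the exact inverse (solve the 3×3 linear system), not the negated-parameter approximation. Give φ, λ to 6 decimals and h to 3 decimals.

φ=27.074482°, λ=-108.542765°, h=176.117 m

start: X=-1806555.1374, Y=-5388742.3927, Z=2885031.4645 m
→ Helmert⁻¹: X=-1807176.1841, Y=-5388215.0236, Z=2884677.3619
→ Helmert⁻¹: X=-1807495.4407, Y=-5388676.9663, Z=2885103.8408
→ Helmert⁻¹: X=-1807003.3331, Y=-5388736.6791, Z=2885117.7077
→ Helmert⁻¹: X=-1807433.5566, Y=-5388480.2226, Z=2885686.5340
→ geod (Bowring, a=6378388.000): φ=27.07448200°, λ=-108.54276500°, h=176.1170 m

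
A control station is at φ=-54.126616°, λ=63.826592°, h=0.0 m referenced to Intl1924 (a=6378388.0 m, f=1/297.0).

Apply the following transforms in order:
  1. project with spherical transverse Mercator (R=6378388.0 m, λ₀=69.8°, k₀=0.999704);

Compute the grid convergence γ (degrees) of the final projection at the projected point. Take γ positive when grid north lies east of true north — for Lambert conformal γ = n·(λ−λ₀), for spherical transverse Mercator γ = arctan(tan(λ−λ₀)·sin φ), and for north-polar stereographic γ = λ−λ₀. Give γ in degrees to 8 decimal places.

start: φ=-54.126616°, λ=63.826592°, h=0.000 m
→ into tm (λ₀=69.8°): φ=-54.12661600°, λ−λ₀=-5.97340800°
convergence γ = 4.84635820°

4.84635820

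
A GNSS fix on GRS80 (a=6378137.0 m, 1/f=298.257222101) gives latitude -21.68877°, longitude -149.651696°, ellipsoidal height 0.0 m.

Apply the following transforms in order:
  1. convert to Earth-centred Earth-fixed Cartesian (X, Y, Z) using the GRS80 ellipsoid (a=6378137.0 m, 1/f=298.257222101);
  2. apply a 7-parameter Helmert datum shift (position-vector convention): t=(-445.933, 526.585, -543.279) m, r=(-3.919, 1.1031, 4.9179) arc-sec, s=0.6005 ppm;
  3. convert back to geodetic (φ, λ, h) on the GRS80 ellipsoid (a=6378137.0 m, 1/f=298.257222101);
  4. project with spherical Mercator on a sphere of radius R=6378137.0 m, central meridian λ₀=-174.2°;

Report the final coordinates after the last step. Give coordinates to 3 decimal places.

E=2732160.102 m, N=-2474599.736 m

start: φ=-21.688770°, λ=-149.651696°, h=0.000 m
→ ECEF (a=6378137.000, f=1/298.257222101): X=-5116814.4428, Y=-2995814.6243, Z=-2342425.4433
→ Helmert 7p (PV): X=-5117204.5474, Y=-2995456.3425, Z=-2342885.8442
→ geod (Bowring, a=6378137.000): φ=-21.69211399°, λ=-149.65658822°, h=314.7862 m
→ merc (R=6378137.0, λ₀=-174.2°): E=2732160.1022, N=-2474599.7358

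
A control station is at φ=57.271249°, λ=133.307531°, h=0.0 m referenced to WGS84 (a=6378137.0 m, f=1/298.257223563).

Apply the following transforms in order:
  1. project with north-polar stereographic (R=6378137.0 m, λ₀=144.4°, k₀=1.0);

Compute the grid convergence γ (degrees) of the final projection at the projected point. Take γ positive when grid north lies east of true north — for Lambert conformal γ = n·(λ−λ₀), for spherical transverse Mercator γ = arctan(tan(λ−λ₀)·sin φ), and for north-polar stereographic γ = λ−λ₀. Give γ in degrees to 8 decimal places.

-11.09246900

start: φ=57.271249°, λ=133.307531°, h=0.000 m
→ into stereo (λ₀=144.4°): φ=57.27124900°, λ−λ₀=-11.09246900°
convergence γ = -11.09246900°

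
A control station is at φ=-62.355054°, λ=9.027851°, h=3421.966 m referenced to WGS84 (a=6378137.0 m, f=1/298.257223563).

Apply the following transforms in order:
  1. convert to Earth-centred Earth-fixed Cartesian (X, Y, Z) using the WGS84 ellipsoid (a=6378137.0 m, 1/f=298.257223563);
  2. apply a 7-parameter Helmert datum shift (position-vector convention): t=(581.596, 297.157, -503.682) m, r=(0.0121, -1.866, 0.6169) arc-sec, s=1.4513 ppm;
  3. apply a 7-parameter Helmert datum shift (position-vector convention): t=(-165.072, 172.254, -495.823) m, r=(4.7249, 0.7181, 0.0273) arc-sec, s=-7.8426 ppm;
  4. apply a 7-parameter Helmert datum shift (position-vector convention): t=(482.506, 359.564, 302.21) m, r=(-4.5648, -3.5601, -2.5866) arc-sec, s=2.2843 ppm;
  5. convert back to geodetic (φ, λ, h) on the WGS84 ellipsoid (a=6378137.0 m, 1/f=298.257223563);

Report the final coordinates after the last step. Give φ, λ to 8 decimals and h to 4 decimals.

start: φ=-62.355054°, λ=9.027851°, h=3421.966 m
→ ECEF (a=6378137.000, f=1/298.257223563): X=2932013.4640, Y=465846.4041, Z=-5630015.2636
→ Helmert 7p (PV): X=2932648.8546, Y=466153.3366, Z=-5630500.5643
→ Helmert 7p (PV): X=2932441.1192, Y=466451.2995, Z=-5630951.7612
→ Helmert 7p (PV): X=2933033.3628, Y=466650.5380, Z=-5630622.1234
→ geod (Bowring, a=6378137.000): φ=-62.34857560°, λ=9.04008474°, h=4485.5271 m

φ=-62.34857560°, λ=9.04008474°, h=4485.5271 m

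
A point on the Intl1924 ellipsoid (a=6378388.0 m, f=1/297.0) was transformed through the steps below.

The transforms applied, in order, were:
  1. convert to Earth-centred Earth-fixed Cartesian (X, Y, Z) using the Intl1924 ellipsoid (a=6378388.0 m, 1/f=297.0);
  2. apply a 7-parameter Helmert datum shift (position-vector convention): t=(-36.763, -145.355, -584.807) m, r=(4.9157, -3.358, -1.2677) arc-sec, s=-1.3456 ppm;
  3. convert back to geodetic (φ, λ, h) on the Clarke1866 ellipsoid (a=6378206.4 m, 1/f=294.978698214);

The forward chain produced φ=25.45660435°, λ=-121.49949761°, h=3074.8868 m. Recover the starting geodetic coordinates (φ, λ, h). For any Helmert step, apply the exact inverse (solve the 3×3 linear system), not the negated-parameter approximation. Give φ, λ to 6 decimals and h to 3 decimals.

φ=25.462558°, λ=-121.499550°, h=2997.483 m

start: φ=25.456604°, λ=-121.499498°, h=3074.887 m
→ ECEF (a=6378206.400, f=1/294.978698214): X=-3012335.5776, Y=-4915781.6467, Z=2725996.9771
→ Helmert⁻¹: X=-3012228.2651, Y=-4915596.4354, Z=2726751.6406
→ geod (Bowring, a=6378388.000): φ=25.46255800°, λ=-121.49955000°, h=2997.4830 m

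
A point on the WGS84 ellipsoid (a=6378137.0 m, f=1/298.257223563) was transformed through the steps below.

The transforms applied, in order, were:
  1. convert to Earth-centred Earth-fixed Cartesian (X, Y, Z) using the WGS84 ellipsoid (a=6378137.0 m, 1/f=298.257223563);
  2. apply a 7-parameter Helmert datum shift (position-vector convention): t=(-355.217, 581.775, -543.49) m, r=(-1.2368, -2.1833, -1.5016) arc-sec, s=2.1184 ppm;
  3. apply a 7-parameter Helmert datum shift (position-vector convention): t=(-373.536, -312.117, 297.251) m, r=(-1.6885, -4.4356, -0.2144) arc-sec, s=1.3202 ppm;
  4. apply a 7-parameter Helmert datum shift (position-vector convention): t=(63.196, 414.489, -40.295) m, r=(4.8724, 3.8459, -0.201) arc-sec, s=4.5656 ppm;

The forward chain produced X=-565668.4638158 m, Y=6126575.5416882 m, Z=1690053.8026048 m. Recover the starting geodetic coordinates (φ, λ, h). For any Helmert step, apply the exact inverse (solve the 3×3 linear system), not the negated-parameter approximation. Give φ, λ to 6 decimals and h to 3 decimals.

start: X=-565668.4638, Y=6126575.5417, Z=1690053.8026 m
→ Helmert⁻¹: X=-565766.5563, Y=6126172.4515, Z=1689931.1196
→ Helmert⁻¹: X=-565362.3061, Y=6126462.0607, Z=1689693.9474
→ Helmert⁻¹: X=-565032.5967, Y=6125853.0601, Z=1690276.5693
→ geod (Bowring, a=6378137.000): φ=15.46195400°, λ=95.26990100°, h=3212.2030 m

φ=15.461954°, λ=95.269901°, h=3212.203 m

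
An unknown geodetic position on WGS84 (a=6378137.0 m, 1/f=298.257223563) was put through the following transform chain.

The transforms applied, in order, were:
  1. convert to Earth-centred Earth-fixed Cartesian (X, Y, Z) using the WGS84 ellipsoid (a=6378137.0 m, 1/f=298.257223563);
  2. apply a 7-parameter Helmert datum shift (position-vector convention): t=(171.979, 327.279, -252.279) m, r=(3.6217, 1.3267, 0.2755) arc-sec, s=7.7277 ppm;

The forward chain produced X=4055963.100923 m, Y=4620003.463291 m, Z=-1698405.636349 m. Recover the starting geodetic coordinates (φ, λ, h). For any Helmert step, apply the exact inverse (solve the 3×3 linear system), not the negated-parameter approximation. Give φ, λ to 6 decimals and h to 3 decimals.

start: X=4055963.1009, Y=4620003.4633, Z=-1698405.6363 m
→ Helmert⁻¹: X=4055776.8733, Y=4619605.2502, Z=-1698195.2611
→ geod (Bowring, a=6378137.000): φ=-15.54173900°, λ=48.71852400°, h=999.1960 m

φ=-15.541739°, λ=48.718524°, h=999.196 m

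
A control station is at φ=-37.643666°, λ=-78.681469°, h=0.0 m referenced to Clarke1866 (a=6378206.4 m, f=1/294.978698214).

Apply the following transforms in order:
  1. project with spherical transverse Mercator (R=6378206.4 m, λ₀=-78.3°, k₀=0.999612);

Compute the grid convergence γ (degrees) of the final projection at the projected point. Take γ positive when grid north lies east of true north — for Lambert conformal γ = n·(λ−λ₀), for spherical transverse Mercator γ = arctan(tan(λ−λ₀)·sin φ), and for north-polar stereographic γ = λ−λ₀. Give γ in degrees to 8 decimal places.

start: φ=-37.643666°, λ=-78.681469°, h=0.000 m
→ into tm (λ₀=-78.3°): φ=-37.64366600°, λ−λ₀=-0.38146900°
convergence γ = 0.23298389°

0.23298389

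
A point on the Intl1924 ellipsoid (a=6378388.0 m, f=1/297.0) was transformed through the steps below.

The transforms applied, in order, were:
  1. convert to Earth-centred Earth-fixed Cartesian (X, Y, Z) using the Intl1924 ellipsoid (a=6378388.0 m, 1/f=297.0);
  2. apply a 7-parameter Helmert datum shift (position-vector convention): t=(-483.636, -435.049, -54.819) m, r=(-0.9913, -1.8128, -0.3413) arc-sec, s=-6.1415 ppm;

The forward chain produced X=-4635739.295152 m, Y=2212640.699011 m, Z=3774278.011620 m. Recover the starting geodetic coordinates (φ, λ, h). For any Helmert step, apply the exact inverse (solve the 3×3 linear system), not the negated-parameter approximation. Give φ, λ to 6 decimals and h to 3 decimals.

φ=36.493934°, λ=154.478248°, h=3285.533 m

start: X=-4635739.2952, Y=2212640.6990, Z=3774278.0116 m
→ Helmert⁻¹: X=-4635254.6165, Y=2213063.5302, Z=3774407.3846
→ geod (Bowring, a=6378388.000): φ=36.49393400°, λ=154.47824800°, h=3285.5330 m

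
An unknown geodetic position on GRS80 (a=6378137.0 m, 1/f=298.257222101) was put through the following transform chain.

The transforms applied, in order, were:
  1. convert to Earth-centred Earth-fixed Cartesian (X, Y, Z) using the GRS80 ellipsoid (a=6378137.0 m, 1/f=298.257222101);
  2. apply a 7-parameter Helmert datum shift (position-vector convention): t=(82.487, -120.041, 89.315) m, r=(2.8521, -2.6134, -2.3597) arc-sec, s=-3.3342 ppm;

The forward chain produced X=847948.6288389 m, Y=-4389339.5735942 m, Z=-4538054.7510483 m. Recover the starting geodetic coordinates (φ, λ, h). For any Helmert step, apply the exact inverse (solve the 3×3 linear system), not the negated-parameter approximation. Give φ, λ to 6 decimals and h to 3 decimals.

start: X=847948.6288, Y=-4389339.5736, Z=-4538054.7510 m
→ Helmert⁻¹: X=847861.6845, Y=-4389287.2176, Z=-4538109.2474
→ geod (Bowring, a=6378137.000): φ=-45.62277000°, λ=-79.06704900°, h=2919.3010 m

φ=-45.622770°, λ=-79.067049°, h=2919.301 m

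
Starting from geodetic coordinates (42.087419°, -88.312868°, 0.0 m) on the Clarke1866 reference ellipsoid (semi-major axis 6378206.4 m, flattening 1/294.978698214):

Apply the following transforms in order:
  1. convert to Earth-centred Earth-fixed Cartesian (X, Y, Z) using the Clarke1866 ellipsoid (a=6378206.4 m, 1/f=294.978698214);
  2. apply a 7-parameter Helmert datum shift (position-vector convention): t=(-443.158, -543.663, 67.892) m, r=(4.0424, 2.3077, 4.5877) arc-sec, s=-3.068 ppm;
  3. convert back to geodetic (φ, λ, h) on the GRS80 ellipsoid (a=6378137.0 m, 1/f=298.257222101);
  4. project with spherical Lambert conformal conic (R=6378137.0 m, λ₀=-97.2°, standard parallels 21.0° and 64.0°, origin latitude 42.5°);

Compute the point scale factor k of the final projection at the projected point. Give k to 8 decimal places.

start: φ=42.087419°, λ=-88.312868°, h=0.000 m
→ ECEF (a=6378206.400, f=1/294.978698214): X=139572.3741, Y=-4738572.0583, Z=4252614.2255
→ Helmert 7p (PV): X=139281.7602, Y=-4739181.4220, Z=4252574.6422
→ geod (Bowring, a=6378137.000): φ=42.08140083°, λ=-88.31659523°, h=381.9034 m
→ into lcc (λ₀=-97.2°): φ=42.08140083°, λ−λ₀=8.88340477°
scale k = 0.92981835

0.92981835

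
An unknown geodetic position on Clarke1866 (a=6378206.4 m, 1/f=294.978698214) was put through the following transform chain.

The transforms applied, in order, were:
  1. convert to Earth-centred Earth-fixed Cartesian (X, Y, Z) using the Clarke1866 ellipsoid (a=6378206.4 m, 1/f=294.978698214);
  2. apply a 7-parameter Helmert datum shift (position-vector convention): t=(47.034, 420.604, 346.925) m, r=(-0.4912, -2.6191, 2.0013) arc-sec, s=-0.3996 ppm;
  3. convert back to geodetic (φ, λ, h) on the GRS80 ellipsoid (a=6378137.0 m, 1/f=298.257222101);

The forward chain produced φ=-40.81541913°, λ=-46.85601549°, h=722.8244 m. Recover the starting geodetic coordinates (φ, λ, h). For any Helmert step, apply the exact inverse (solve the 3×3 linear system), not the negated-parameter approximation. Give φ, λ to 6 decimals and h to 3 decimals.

start: φ=-40.815419°, λ=-46.856015°, h=722.824 m
→ ECEF (a=6378137.000, f=1/298.257222101): X=3306037.7237, Y=-3527477.2060, Z=-4147403.9105
→ Helmert⁻¹: X=3305905.1130, Y=-3527921.4179, Z=-4147802.8719
→ geod (Bowring, a=6378206.400): φ=-40.81888200°, λ=-46.86076200°, h=1192.3300 m

φ=-40.818882°, λ=-46.860762°, h=1192.330 m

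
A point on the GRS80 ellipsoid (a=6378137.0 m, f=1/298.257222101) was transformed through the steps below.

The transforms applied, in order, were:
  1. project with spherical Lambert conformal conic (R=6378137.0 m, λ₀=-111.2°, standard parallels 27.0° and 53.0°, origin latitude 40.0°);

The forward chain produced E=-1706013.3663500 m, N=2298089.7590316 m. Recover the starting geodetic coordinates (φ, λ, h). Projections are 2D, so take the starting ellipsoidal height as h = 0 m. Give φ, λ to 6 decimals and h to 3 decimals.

start: E=-1706013.3663, N=2298089.7590 m
→ lcc⁻¹: φ=58.27983800°, λ=-140.02354600°

φ=58.279838°, λ=-140.023546°, h=0.000 m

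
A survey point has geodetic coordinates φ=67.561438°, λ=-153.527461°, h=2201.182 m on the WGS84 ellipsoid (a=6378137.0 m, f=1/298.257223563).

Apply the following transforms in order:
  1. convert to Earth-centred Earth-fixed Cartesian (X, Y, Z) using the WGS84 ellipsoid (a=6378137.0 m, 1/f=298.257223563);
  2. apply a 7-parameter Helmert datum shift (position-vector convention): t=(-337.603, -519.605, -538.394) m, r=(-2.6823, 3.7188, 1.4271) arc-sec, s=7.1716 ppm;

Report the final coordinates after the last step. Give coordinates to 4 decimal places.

X=-2186477.0906 m, Y=-1089175.8397 m, Z=5874187.9496 m

start: φ=67.561438°, λ=-153.527461°, h=2201.182 m
→ ECEF (a=6378137.000, f=1/298.257223563): X=-2186237.2574, Y=-1088709.6959, Z=5874630.6388
→ Helmert 7p (PV): X=-2186477.0906, Y=-1089175.8397, Z=5874187.9496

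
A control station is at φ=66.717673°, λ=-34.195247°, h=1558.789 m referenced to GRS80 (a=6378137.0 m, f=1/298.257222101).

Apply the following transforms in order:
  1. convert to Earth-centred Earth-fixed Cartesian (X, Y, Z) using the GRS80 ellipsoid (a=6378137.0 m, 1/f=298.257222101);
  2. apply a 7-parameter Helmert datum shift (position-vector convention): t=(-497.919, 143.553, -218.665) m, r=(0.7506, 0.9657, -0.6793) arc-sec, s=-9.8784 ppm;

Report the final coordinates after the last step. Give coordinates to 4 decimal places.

start: φ=66.717673°, λ=-34.195247°, h=1558.789 m
→ ECEF (a=6378137.000, f=1/298.257222101): X=2091641.6242, Y=-1421224.5431, Z=5837471.6518
→ Helmert 7p (PV): X=2091145.6925, Y=-1421095.0815, Z=5837180.3575

X=2091145.6925 m, Y=-1421095.0815 m, Z=5837180.3575 m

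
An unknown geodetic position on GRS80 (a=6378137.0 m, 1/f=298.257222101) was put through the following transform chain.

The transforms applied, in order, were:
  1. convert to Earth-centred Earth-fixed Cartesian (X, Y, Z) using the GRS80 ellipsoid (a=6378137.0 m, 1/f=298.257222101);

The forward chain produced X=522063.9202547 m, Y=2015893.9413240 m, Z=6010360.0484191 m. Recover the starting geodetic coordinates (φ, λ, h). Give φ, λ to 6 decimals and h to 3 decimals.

φ=71.009135°, λ=75.480866°, h=1847.063 m

start: X=522063.9203, Y=2015893.9413, Z=6010360.0484 m
→ geod (Bowring, a=6378137.000): φ=71.00913500°, λ=75.48086600°, h=1847.0630 m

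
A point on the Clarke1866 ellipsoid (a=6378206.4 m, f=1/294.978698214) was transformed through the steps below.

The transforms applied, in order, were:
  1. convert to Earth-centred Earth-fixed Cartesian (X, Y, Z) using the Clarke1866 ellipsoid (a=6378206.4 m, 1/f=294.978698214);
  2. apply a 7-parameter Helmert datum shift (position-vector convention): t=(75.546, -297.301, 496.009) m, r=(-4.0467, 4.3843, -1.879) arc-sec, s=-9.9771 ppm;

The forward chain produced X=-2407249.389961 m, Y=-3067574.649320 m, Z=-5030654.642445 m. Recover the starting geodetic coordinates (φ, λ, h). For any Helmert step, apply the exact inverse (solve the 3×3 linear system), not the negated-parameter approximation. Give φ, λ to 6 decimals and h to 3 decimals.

φ=-52.414095°, λ=-128.125413°, h=600.919 m

start: X=-2407249.3900, Y=-3067574.6493, Z=-5030654.6424 m
→ Helmert⁻¹: X=-2407214.0689, Y=-3067231.1709, Z=-5031312.1911
→ geod (Bowring, a=6378206.400): φ=-52.41409500°, λ=-128.12541300°, h=600.9190 m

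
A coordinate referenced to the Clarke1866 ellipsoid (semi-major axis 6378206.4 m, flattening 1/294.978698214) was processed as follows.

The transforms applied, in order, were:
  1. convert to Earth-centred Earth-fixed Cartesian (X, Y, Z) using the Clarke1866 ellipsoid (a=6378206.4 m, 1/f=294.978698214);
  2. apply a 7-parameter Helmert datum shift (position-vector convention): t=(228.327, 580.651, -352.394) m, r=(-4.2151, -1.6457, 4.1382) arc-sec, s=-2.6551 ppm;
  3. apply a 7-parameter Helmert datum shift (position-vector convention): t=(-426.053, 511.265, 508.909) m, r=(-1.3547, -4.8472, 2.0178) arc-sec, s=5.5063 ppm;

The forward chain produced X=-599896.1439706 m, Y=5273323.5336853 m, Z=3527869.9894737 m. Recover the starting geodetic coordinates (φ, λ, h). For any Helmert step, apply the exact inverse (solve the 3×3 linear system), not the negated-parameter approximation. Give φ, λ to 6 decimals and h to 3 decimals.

φ=33.798333°, λ=96.486524°, h=304.927 m

start: X=-599896.1440, Y=5273323.5337, Z=3527869.9895 m
→ Helmert⁻¹: X=-599332.3156, Y=5272765.9311, Z=3527390.3724
→ Helmert⁻¹: X=-599428.3146, Y=5272139.2111, Z=3527864.6537
→ geod (Bowring, a=6378206.400): φ=33.79833300°, λ=96.48652400°, h=304.9270 m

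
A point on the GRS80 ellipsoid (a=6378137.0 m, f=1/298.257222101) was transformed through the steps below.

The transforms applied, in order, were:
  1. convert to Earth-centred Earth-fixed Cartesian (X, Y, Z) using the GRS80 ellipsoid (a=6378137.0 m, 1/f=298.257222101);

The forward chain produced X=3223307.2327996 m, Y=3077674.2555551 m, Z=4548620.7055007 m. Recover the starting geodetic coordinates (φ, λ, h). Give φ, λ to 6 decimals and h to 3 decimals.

φ=45.777443°, λ=43.675973°, h=825.327 m

start: X=3223307.2328, Y=3077674.2556, Z=4548620.7055 m
→ geod (Bowring, a=6378137.000): φ=45.77744300°, λ=43.67597300°, h=825.3270 m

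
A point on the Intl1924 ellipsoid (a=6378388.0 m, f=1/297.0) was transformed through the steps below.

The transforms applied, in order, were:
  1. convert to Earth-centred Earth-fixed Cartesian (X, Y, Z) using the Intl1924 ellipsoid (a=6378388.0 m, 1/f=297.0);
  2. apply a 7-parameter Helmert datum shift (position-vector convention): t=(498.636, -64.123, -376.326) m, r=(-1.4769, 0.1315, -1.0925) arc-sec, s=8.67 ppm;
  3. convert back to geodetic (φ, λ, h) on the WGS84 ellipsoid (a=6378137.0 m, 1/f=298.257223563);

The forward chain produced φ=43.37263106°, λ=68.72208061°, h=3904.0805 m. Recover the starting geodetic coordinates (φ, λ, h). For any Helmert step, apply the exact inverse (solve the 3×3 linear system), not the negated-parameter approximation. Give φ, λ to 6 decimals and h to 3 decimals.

φ=43.377058°, λ=68.728293°, h=3811.369 m

start: φ=43.372631°, λ=68.722081°, h=3904.081 m
→ ECEF (a=6378137.000, f=1/298.257223563): X=1686163.7100, Y=4329715.7853, Z=4360367.3741
→ Helmert⁻¹: X=1685624.7466, Y=4329720.0737, Z=4360737.9692
→ geod (Bowring, a=6378388.000): φ=43.37705800°, λ=68.72829300°, h=3811.3690 m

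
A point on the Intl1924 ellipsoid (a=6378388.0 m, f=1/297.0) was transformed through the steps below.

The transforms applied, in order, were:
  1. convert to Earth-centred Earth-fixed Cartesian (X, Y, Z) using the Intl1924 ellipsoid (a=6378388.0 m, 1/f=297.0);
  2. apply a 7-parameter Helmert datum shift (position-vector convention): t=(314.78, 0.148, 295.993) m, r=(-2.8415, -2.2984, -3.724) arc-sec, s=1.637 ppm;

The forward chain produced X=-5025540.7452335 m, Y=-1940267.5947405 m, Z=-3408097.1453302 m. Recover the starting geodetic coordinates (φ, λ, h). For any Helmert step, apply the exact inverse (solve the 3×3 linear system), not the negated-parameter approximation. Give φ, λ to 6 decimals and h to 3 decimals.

start: X=-5025540.7452, Y=-1940267.5947, Z=-3408097.1453 m
→ Helmert⁻¹: X=-5025850.2459, Y=-1940308.3521, Z=-3408358.2856
→ geod (Bowring, a=6378388.000): φ=-32.49448300°, λ=-158.89013600°, h=2792.4530 m

φ=-32.494483°, λ=-158.890136°, h=2792.453 m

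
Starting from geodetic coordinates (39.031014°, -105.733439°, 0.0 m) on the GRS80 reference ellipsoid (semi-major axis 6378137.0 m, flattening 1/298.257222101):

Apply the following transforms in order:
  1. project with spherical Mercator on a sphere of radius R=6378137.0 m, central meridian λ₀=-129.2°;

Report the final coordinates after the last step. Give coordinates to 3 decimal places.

E=2612285.621 m, N=4726115.036 m

start: φ=39.031014°, λ=-105.733439°, h=0.000 m
→ merc (R=6378137.0, λ₀=-129.2°): E=2612285.6212, N=4726115.0361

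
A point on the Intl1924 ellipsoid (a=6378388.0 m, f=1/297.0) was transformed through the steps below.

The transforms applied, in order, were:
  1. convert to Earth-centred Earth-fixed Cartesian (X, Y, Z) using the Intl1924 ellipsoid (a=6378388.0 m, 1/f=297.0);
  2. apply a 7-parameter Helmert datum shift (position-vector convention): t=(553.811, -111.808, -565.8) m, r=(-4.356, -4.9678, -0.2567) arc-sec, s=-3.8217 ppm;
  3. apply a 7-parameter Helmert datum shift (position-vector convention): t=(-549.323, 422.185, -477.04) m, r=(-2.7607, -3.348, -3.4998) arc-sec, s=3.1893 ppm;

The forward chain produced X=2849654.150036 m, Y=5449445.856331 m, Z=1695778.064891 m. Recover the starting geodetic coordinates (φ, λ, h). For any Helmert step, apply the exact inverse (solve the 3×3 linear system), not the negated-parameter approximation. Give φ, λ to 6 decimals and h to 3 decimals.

φ=15.526261°, λ=62.392708°, h=2232.282 m

start: X=2849654.1500, Y=5449445.8563, Z=1695778.0649 m
→ Helmert⁻¹: X=2850129.4596, Y=5449031.9490, Z=1696276.3642
→ Helmert⁻¹: X=2849620.6264, Y=5449132.2926, Z=1696895.0946
→ geod (Bowring, a=6378388.000): φ=15.52626100°, λ=62.39270800°, h=2232.2820 m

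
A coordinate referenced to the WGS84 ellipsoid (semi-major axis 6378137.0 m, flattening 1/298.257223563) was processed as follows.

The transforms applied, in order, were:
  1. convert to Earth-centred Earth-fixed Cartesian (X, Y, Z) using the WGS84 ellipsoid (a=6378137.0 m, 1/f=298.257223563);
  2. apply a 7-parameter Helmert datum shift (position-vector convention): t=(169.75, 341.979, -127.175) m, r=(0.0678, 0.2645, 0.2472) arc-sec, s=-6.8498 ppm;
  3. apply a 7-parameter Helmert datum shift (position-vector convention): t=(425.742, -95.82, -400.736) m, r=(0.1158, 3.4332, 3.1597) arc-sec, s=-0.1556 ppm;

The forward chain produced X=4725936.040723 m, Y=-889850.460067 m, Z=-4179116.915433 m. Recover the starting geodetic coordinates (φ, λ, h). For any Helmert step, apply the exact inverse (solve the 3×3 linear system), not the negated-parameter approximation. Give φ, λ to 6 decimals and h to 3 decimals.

start: X=4725936.0407, Y=-889850.4601, Z=-4179116.9154 m
→ Helmert⁻¹: X=4725566.9549, Y=-889829.5138, Z=-4178637.6748
→ Helmert⁻¹: X=4725433.8645, Y=-890184.6271, Z=-4178532.7698
→ geod (Bowring, a=6378137.000): φ=-41.18056600°, λ=-10.66844200°, h=1513.0250 m

φ=-41.180566°, λ=-10.668442°, h=1513.025 m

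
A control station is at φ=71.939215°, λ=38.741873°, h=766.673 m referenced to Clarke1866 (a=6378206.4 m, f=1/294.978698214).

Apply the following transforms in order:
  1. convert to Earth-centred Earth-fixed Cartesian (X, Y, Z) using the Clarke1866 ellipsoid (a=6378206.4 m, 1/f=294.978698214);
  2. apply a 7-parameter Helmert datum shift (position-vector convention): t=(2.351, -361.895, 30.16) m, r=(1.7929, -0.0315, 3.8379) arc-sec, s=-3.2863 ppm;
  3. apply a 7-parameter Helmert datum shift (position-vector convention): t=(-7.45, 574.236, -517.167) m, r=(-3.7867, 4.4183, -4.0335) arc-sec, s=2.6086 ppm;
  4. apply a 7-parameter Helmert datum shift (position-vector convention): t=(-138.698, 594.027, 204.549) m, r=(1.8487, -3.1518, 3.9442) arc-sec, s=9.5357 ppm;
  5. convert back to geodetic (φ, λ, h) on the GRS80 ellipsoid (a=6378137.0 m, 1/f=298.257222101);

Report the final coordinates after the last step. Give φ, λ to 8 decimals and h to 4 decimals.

start: φ=71.939215°, λ=38.741873°, h=766.673 m
→ ECEF (a=6378206.400, f=1/294.978698214): X=1547250.9440, Y=1241439.3762, Z=6042133.7597
→ Helmert 7p (PV): X=1547224.1886, Y=1241049.6711, Z=6042155.0906
→ Helmert 7p (PV): X=1547374.4699, Y=1241707.8134, Z=6041597.7589
→ Helmert 7p (PV): X=1547134.4644, Y=1242289.1203, Z=6041894.6927
→ geod (Bowring, a=6378137.000): φ=71.93353297°, λ=38.76311666°, h=530.5817 m

φ=71.93353297°, λ=38.76311666°, h=530.5817 m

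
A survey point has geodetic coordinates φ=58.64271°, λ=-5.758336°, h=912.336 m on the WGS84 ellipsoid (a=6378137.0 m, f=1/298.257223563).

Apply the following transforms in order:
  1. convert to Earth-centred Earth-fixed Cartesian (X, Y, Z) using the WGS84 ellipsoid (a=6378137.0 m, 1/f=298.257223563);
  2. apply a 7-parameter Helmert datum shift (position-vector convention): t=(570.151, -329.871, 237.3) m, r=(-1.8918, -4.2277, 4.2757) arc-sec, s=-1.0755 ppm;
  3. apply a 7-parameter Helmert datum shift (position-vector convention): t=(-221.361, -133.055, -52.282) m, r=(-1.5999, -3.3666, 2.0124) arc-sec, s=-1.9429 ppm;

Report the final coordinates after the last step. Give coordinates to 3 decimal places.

start: φ=58.642710°, λ=-5.758336°, h=912.336 m
→ ECEF (a=6378137.000, f=1/298.257223563): X=3310825.9460, Y=-333869.2280, Z=5424110.9176
→ Helmert 7p (PV): X=3311288.2820, Y=-334080.3610, Z=5424413.3062
→ Helmert 7p (PV): X=3310975.2113, Y=-334138.3862, Z=5424407.1223

X=3310975.211 m, Y=-334138.386 m, Z=5424407.122 m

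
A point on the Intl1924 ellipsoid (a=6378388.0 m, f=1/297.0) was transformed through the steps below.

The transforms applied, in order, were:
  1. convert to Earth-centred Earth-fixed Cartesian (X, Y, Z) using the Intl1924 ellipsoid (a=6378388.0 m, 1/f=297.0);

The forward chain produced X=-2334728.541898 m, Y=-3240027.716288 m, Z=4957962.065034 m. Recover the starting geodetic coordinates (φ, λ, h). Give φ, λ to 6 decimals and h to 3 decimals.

φ=51.337557°, λ=-125.776109°, h=990.484 m

start: X=-2334728.5419, Y=-3240027.7163, Z=4957962.0650 m
→ geod (Bowring, a=6378388.000): φ=51.33755700°, λ=-125.77610900°, h=990.4840 m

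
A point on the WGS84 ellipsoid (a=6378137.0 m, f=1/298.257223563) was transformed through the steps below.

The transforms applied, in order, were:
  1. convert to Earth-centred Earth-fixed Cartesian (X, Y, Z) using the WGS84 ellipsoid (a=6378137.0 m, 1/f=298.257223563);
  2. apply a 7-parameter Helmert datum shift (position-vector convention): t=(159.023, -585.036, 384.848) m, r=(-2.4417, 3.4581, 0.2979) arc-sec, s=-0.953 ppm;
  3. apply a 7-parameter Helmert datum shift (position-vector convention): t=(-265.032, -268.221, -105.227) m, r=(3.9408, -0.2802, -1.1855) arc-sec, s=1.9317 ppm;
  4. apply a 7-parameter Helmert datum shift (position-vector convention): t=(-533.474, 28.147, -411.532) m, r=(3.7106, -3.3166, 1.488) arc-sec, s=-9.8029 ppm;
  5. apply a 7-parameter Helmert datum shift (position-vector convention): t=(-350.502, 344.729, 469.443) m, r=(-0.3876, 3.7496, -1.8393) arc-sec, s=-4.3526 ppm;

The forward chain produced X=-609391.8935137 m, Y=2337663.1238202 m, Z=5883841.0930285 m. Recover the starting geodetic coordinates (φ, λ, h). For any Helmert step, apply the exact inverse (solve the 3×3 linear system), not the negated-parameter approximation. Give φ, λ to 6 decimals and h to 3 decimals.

start: X=-609391.8935, Y=2337663.1238, Z=5883841.0930 m
→ Helmert⁻¹: X=-609171.8363, Y=2337312.0805, Z=5883390.5764
→ Helmert⁻¹: X=-608532.8586, Y=2337417.0829, Z=5883827.5231
→ Helmert⁻¹: X=-608272.0950, Y=2337789.7069, Z=5883877.5457
→ Helmert⁻¹: X=-608526.9599, Y=2338308.2029, Z=5883515.7827
→ geod (Bowring, a=6378137.000): φ=67.80833700°, λ=104.58722500°, h=500.9930 m

φ=67.808337°, λ=104.587225°, h=500.993 m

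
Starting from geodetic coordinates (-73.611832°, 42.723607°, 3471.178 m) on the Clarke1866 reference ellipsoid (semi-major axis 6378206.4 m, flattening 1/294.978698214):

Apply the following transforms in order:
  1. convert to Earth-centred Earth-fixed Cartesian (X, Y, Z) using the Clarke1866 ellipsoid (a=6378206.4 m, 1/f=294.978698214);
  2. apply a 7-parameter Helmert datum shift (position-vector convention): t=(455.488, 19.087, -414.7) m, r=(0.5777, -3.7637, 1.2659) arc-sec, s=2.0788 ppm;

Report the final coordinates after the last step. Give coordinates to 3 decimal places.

X=1327445.069 m, Y=1225471.898 m, Z=-6100406.584 m

start: φ=-73.611832°, λ=42.723607°, h=3471.178 m
→ ECEF (a=6378206.400, f=1/294.978698214): X=1326883.0368, Y=1225425.0359, Z=-6100006.8469
→ Helmert 7p (PV): X=1327445.0690, Y=1225471.8985, Z=-6100406.5838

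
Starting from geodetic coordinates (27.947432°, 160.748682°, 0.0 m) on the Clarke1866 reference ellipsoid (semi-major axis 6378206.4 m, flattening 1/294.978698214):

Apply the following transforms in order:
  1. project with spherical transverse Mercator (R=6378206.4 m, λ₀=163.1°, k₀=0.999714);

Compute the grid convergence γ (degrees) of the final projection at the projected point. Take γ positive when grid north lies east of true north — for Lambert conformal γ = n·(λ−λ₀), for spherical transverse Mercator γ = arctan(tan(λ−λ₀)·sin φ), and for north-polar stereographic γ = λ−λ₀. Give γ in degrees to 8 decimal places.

start: φ=27.947432°, λ=160.748682°, h=0.000 m
→ into tm (λ₀=163.1°): φ=27.94743200°, λ−λ₀=-2.35131800°
convergence γ = -1.10245466°

-1.10245466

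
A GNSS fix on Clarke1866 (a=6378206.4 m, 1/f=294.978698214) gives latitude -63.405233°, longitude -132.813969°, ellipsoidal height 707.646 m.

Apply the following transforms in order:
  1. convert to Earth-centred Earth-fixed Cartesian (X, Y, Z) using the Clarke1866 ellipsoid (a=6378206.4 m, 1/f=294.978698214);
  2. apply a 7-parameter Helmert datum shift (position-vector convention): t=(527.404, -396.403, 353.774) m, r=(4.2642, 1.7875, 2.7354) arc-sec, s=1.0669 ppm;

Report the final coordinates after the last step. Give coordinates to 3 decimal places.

X=-1945557.219 m, Y=-2100834.411 m, Z=-5680460.279 m

start: φ=-63.405233°, λ=-132.813969°, h=707.646 m
→ ECEF (a=6378206.400, f=1/294.978698214): X=-1946061.1733, Y=-2100527.4003, Z=-5680781.4312
→ Helmert 7p (PV): X=-1945557.2192, Y=-2100834.4109, Z=-5680460.2785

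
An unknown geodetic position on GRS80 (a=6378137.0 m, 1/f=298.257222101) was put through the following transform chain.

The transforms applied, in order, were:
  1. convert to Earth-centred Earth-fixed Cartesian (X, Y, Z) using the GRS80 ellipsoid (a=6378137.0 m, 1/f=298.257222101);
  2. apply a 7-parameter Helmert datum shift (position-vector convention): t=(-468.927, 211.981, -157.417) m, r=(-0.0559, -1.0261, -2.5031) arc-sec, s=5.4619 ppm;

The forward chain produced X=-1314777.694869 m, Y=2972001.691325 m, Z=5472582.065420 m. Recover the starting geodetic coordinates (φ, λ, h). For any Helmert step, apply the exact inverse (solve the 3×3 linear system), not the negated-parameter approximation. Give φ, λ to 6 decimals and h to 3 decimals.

start: X=-1314777.6949, Y=2972001.6913, Z=5472582.0654 m
→ Helmert⁻¹: X=-1314310.4277, Y=2971756.0460, Z=5472716.9347
→ geod (Bowring, a=6378137.000): φ=59.46891200°, λ=113.85823800°, h=2392.1810 m

φ=59.468912°, λ=113.858238°, h=2392.181 m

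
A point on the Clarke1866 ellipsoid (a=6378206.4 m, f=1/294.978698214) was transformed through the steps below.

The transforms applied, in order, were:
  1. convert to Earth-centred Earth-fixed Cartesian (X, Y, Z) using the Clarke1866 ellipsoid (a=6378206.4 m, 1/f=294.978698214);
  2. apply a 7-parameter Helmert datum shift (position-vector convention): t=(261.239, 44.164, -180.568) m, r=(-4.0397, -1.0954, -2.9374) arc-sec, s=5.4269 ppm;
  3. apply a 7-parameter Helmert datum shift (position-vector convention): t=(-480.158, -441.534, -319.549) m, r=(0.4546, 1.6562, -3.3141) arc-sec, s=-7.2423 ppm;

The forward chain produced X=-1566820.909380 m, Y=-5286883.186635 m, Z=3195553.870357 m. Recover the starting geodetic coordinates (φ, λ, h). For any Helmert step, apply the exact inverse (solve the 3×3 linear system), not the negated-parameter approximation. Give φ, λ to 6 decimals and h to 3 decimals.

φ=30.267010°, λ=-106.504897°, h=326.852 m

start: X=-1566820.9094, Y=-5286883.1866, Z=3195553.8704 m
→ Helmert⁻¹: X=-1566292.8175, Y=-5286498.0612, Z=3195895.6397
→ Helmert⁻¹: X=-1566453.2964, Y=-5286598.4366, Z=3195963.6438
→ geod (Bowring, a=6378206.400): φ=30.26701000°, λ=-106.50489700°, h=326.8520 m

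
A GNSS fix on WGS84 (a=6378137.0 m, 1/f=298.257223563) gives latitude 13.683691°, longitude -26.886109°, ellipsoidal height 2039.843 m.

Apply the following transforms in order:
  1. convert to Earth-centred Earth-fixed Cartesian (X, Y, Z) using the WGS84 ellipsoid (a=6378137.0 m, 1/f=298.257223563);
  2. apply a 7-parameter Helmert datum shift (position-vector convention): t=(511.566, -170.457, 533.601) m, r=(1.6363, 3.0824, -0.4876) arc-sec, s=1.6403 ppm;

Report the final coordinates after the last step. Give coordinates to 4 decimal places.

X=5530580.5962 m, Y=-2804065.9662 m, Z=1499916.1302 m

start: φ=13.683691°, λ=-26.886109°, h=2039.843 m
→ ECEF (a=6378137.000, f=1/298.257223563): X=5530044.1793, Y=-2803865.9418, Z=1499484.9532
→ Helmert 7p (PV): X=5530580.5962, Y=-2804065.9662, Z=1499916.1302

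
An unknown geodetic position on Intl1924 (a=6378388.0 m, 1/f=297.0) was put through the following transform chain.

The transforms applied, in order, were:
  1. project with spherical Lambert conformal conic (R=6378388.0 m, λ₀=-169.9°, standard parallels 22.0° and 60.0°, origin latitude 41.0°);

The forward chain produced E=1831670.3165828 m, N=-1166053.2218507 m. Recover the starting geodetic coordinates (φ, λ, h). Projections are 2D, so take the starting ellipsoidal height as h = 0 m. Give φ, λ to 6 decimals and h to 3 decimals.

start: E=1831670.3166, N=-1166053.2219 m
→ lcc⁻¹: φ=28.07168100°, λ=-150.54485100°

φ=28.071681°, λ=-150.544851°, h=0.000 m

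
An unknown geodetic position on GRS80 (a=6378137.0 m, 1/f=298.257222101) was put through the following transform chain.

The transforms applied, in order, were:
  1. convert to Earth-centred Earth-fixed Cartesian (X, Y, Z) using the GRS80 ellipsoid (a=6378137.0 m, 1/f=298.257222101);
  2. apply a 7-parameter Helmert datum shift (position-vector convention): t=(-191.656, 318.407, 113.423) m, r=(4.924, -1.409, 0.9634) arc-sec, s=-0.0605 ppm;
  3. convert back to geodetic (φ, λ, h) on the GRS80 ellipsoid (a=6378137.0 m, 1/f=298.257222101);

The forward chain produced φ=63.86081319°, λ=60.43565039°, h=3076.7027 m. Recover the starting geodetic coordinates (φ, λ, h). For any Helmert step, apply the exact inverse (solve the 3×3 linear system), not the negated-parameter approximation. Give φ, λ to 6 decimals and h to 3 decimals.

φ=63.860456°, λ=60.429478°, h=2894.512 m

start: φ=63.860813°, λ=60.435650°, h=3076.703 m
→ ECEF (a=6378137.000, f=1/298.257222101): X=1390835.1463, Y=2451863.5501, Z=5705658.2625
→ Helmert⁻¹: X=1391077.3117, Y=2451674.9965, Z=5705477.1553
→ geod (Bowring, a=6378137.000): φ=63.86045600°, λ=60.42947800°, h=2894.5120 m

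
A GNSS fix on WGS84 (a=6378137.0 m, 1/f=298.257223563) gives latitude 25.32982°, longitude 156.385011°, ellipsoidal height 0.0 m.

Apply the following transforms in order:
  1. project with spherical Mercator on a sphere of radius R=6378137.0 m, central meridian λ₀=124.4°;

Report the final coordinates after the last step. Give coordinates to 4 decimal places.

start: φ=25.329820°, λ=156.385011°, h=0.000 m
→ merc (R=6378137.0, λ₀=124.4°): E=3560555.1375, N=2916310.2731

E=3560555.1375 m, N=2916310.2731 m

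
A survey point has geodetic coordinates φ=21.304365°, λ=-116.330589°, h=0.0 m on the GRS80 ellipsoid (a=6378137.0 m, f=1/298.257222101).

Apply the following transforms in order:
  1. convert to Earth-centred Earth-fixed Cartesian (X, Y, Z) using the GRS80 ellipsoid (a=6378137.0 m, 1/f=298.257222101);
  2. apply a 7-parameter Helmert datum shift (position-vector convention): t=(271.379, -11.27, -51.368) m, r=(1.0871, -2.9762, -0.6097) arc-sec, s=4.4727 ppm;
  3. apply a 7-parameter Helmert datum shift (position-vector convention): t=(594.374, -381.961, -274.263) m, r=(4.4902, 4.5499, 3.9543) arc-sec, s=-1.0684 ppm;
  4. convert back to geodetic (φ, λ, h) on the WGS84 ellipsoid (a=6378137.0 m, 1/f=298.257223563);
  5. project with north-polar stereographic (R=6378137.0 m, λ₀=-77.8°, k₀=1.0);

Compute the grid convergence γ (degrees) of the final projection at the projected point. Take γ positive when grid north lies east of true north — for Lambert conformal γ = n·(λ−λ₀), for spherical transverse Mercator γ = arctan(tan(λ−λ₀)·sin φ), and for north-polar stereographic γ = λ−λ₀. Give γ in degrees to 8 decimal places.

-38.52008285

start: φ=21.304365°, λ=-116.330589°, h=0.000 m
→ ECEF (a=6378137.000, f=1/298.257222101): X=-2636861.1008, Y=-5328119.6930, Z=2302823.5141
→ Helmert 7p (PV): X=-2636650.4928, Y=-5328159.1366, Z=2302716.3169
→ Helmert 7p (PV): X=-2635900.3614, Y=-5328636.0802, Z=2302381.7652
→ geod (Bowring, a=6378137.000): φ=21.30052714°, λ=-116.32008285°, h=-126.2200 m
→ into stereo (λ₀=-77.8°): φ=21.30052714°, λ−λ₀=-38.52008285°
convergence γ = -38.52008285°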